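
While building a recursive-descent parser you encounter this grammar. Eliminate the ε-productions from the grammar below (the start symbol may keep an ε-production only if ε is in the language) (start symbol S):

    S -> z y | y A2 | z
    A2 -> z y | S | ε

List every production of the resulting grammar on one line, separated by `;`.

S -> z y | y A2 | y | z; A2 -> z y | S

Nullable nonterminals: {A2}.
ε ∉ L(G), so no ε-production is kept.
For each production, add variants omitting each subset of nullable occurrences: S → y A2 gives y A2 | y.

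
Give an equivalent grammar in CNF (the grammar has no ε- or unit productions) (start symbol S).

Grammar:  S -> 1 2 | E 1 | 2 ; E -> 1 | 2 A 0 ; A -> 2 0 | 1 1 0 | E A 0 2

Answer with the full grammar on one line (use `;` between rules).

S -> X1 X2 | E X1 | 2; E -> 1 | X2 Y1; A -> X2 X3 | X1 Y2 | E Y3; X1 -> 1; X2 -> 2; X3 -> 0; Y1 -> A X3; Y2 -> X1 X3; Y3 -> A Y4; Y4 -> X3 X2

Introduce a nonterminal for each terminal appearing in a rule of length ≥ 2: X1 → 1, X2 → 2, X3 → 0.
Binarize each right-hand side of length ≥ 3 by chaining fresh nonterminals (Y1, Y2, …): affected rules were E → X2 A X3; A → X1 X1 X3; A → E A X3 X2.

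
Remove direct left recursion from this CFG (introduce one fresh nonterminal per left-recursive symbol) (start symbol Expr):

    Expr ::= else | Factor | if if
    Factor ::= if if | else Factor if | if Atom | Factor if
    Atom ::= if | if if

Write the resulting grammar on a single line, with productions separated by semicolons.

Factor is directly left-recursive.
For Factor: α = {if}, β = {if if, else Factor if, if Atom}. Rewrite as Factor → β Factor1 and Factor1 → α Factor1 | ε.

Expr ::= else | Factor | if if; Factor ::= if if Factor1 | else Factor if Factor1 | if Atom Factor1; Atom ::= if | if if; Factor1 ::= if Factor1 | ε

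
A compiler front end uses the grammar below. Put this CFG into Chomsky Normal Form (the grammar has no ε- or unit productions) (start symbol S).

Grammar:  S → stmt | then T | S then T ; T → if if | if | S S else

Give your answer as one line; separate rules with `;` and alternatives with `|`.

S → stmt | X1 T | S Y1; T → X2 X2 | if | S Y2; X1 → then; X2 → if; X3 → else; Y1 → X1 T; Y2 → S X3

Introduce a nonterminal for each terminal appearing in a rule of length ≥ 2: X1 → then, X2 → if, X3 → else.
Binarize each right-hand side of length ≥ 3 by chaining fresh nonterminals (Y1, Y2, …): affected rules were S → S X1 T; T → S S X3.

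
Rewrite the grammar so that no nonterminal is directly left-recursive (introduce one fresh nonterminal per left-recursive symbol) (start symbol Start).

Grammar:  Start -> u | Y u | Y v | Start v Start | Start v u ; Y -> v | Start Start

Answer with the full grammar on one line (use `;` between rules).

Start -> u Start1 | Y u Start1 | Y v Start1; Y -> v | Start Start; Start1 -> v Start Start1 | v u Start1 | ε

Start is directly left-recursive.
For Start: α = {v Start, v u}, β = {u, Y u, Y v}. Rewrite as Start → β Start1 and Start1 → α Start1 | ε.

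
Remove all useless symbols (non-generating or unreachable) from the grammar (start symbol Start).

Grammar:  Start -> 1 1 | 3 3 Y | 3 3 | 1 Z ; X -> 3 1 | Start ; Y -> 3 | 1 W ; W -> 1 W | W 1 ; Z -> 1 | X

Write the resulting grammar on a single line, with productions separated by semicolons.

Generating nonterminals: {Start, X, Y, Z}.
Reachable from Start after that: {Start, X, Y, Z}.
Removed useless symbols: {W} and every production mentioning them.

Start -> 1 1 | 3 3 Y | 3 3 | 1 Z; X -> 3 1 | Start; Y -> 3; Z -> 1 | X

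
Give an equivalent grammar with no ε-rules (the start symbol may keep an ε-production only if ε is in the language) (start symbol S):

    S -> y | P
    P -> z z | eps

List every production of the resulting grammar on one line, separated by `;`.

Nullable set = {P, S}.
ε ∈ L(G) since S is nullable, so keep S → ε.

S -> y | P | eps; P -> z z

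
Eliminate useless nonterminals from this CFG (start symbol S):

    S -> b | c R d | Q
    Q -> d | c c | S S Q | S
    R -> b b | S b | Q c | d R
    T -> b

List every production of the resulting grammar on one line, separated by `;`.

Generating nonterminals: {Q, R, S, T}.
Reachable from S after that: {Q, R, S}.
Removed useless symbols: {T} and every production mentioning them.

S -> b | c R d | Q; Q -> d | c c | S S Q | S; R -> b b | S b | Q c | d R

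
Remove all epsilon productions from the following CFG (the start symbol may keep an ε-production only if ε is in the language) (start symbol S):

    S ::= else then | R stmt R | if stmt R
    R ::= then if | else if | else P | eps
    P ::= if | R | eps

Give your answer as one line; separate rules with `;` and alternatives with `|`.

The nullable symbols are {P, R}.
ε ∉ L(G), so no ε-production is kept.
Add the nullable-subset variants: S → R stmt R gives R stmt R | R stmt | stmt R | stmt. S → if stmt R gives if stmt R | if stmt. R → else P gives else P | else.

S ::= else then | R stmt R | R stmt | stmt R | stmt | if stmt R | if stmt; R ::= then if | else if | else P | else; P ::= if | R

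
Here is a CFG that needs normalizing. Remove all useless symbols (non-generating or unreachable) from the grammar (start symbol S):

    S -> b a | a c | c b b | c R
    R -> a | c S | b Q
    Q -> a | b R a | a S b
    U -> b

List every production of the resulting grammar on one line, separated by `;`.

Generating nonterminals: {Q, R, S, U}.
Reachable from S after that: {Q, R, S}.
Removed useless symbols: {U} and every production mentioning them.

S -> b a | a c | c b b | c R; R -> a | c S | b Q; Q -> a | b R a | a S b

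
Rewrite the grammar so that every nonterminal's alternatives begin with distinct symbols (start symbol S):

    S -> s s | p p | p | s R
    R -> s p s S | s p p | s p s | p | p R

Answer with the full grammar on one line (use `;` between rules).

S -> s S' | p S''; R -> s p R' | p R''; S' -> s | R; S'' -> p | ε; R' -> p | s R'''; R'' -> ε | R; R''' -> S | ε

S has alternatives sharing prefix 's': factor to S → s S' with S' → s | R.
S has alternatives sharing prefix 'p': factor to S → p S'' with S'' → p | ε.
R has alternatives sharing prefix 's p': factor to R → s p R' with R' → s S | p | s.
R has alternatives sharing prefix 'p': factor to R → p R'' with R'' → ε | R.
R' has alternatives sharing prefix 's': factor to R' → s R''' with R''' → S | ε.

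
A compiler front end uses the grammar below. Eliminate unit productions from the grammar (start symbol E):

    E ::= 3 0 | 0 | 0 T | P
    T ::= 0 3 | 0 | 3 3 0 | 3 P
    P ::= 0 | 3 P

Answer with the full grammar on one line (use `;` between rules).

E ::= 3 0 | 0 | 0 T | 3 P; T ::= 0 3 | 0 | 3 3 0 | 3 P; P ::= 0 | 3 P

Unit pairs: E ⇒* {P}.
Replace each nonterminal's rules with the union of the non-unit rules of every nonterminal it unit-derives.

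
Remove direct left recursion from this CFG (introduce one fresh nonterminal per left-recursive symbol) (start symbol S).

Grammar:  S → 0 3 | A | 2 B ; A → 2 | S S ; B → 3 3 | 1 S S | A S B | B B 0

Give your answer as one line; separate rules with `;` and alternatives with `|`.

S → 0 3 | A | 2 B; A → 2 | S S; B → 3 3 B' | 1 S S B' | A S B B'; B' → B 0 B' | eps

Left recursion appears on B.
For B: α = {B 0}, β = {3 3, 1 S S, A S B}. Rewrite as B → β B' and B' → α B' | ε.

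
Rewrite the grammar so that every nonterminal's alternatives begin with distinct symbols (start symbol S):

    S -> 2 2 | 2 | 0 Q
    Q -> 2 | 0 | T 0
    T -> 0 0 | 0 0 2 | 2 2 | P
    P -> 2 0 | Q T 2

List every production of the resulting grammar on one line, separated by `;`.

S -> 0 Q | 2 S'; Q -> 2 | 0 | T 0; T -> 2 2 | P | 0 0 T'; P -> 2 0 | Q T 2; S' -> 2 | ε; T' -> ε | 2

S has alternatives sharing prefix '2': factor to S → 2 S' with S' → 2 | ε.
T has alternatives sharing prefix '0 0': factor to T → 0 0 T' with T' → ε | 2.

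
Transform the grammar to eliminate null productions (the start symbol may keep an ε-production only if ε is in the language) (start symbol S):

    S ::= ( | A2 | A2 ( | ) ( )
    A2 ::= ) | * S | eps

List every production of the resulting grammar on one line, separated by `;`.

S ::= ( | A2 | A2 ( | ) ( ) | ε; A2 ::= ) | * S | *

Nullable nonterminals: {A2, S}.
ε ∈ L(G) since S is nullable, so keep S → ε.
Expand every rule over subsets of its nullable positions: A2 → * S gives * S | *.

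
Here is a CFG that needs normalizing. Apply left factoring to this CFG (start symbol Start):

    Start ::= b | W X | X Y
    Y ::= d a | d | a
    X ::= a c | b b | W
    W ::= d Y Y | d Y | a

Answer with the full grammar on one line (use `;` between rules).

Y has alternatives sharing prefix 'd': factor to Y → d Y1 with Y1 → a | ε.
W has alternatives sharing prefix 'd Y': factor to W → d Y W1 with W1 → Y | ε.

Start ::= b | W X | X Y; Y ::= a | d Y1; X ::= a c | b b | W; W ::= a | d Y W1; Y1 ::= a | ε; W1 ::= Y | ε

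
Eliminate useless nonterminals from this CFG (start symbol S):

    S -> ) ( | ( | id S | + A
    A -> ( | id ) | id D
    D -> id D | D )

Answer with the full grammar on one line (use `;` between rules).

S -> ) ( | ( | id S | + A; A -> ( | id )

Generating nonterminals: {A, S}.
Reachable from S after that: {A, S}.
Removed useless symbols: {D} and every production mentioning them.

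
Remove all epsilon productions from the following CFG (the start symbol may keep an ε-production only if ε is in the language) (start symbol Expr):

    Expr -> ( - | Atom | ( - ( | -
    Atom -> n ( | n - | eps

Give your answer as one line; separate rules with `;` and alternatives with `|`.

Nullable nonterminals: {Atom, Expr}.
ε ∈ L(G) since Expr is nullable, so keep Expr → ε.

Expr -> ( - | Atom | ( - ( | - | ε; Atom -> n ( | n -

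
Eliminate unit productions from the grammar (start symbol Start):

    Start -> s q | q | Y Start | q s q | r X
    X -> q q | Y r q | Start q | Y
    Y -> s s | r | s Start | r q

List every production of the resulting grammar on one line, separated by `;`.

Start -> s q | q | Y Start | q s q | r X; X -> q q | Y r q | Start q | s s | r | s Start | r q; Y -> s s | r | s Start | r q

Unit pairs: X ⇒* {Y}.
Replace each nonterminal's rules with the union of the non-unit rules of every nonterminal it unit-derives.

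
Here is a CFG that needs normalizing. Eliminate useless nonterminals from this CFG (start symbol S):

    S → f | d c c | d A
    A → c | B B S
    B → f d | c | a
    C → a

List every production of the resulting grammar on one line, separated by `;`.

Generating nonterminals: {A, B, C, S}.
Reachable from S after that: {A, B, S}.
Removed useless symbols: {C} and every production mentioning them.

S → f | d c c | d A; A → c | B B S; B → f d | c | a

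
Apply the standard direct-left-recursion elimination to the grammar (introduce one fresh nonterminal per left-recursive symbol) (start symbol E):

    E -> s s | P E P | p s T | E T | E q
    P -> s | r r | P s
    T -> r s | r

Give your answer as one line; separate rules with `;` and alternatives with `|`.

E -> s s E' | P E P E' | p s T E'; P -> s P' | r r P'; T -> r s | r; E' -> T E' | q E' | epsilon; P' -> s P' | epsilon

E, P are directly left-recursive.
For E: α = {T, q}, β = {s s, P E P, p s T}. Rewrite as E → β E' and E' → α E' | ε.
For P: α = {s}, β = {s, r r}. Rewrite as P → β P' and P' → α P' | ε.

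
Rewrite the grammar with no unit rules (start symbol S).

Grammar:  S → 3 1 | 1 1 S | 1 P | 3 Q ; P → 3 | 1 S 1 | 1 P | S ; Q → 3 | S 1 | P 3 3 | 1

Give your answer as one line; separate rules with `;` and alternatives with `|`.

S → 3 1 | 1 1 S | 1 P | 3 Q; P → 3 1 | 1 1 S | 1 P | 3 Q | 3 | 1 S 1; Q → 3 | S 1 | P 3 3 | 1

Unit pairs: P ⇒* {S}.
Replace each nonterminal's rules with the union of the non-unit rules of every nonterminal it unit-derives.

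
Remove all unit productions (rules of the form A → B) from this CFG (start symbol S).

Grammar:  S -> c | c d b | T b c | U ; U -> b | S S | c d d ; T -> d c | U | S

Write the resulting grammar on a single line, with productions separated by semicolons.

S -> b | S S | c d d | c | c d b | T b c; U -> b | S S | c d d; T -> b | S S | c d d | c | c d b | T b c | d c

Unit pairs: S ⇒* {U}; T ⇒* {S, U}.
For every A with A ⇒* B via unit rules, add B's non-unit alternatives to A; then delete every rule of the form X → Y.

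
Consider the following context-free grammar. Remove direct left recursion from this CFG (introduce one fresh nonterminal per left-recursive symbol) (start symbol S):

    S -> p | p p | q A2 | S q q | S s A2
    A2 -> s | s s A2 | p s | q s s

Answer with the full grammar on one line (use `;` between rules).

S -> p S' | p p S' | q A2 S'; A2 -> s | s s A2 | p s | q s s; S' -> q q S' | s A2 S' | ε

Directly left-recursive nonterminal: S.
For S: α = {q q, s A2}, β = {p, p p, q A2}. Rewrite as S → β S' and S' → α S' | ε.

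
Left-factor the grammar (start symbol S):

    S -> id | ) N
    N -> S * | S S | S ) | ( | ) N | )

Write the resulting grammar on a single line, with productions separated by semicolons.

S -> id | ) N; N -> ( | S N' | ) N''; N' -> * | S | ); N'' -> N | ε

N has alternatives sharing prefix 'S': factor to N → S N' with N' → * | S | ).
N has alternatives sharing prefix ')': factor to N → ) N'' with N'' → N | ε.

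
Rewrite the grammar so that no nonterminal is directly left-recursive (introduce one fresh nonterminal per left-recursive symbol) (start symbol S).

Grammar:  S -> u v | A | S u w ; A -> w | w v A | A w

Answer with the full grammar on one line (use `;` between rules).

Directly left-recursive nonterminals: S, A.
For S: α = {u w}, β = {u v, A}. Rewrite as S → β S' and S' → α S' | ε.
For A: α = {w}, β = {w, w v A}. Rewrite as A → β A' and A' → α A' | ε.

S -> u v S' | A S'; A -> w A' | w v A A'; S' -> u w S' | ε; A' -> w A' | ε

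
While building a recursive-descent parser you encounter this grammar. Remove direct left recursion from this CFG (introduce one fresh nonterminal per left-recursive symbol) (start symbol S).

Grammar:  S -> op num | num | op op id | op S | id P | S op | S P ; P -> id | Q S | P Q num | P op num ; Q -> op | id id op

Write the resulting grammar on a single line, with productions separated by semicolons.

Directly left-recursive nonterminals: S, P.
For S: α = {op, P}, β = {op num, num, op op id, op S, id P}. Rewrite as S → β S' and S' → α S' | ε.
For P: α = {Q num, op num}, β = {id, Q S}. Rewrite as P → β P' and P' → α P' | ε.

S -> op num S' | num S' | op op id S' | op S S' | id P S'; P -> id P' | Q S P'; Q -> op | id id op; S' -> op S' | P S' | ε; P' -> Q num P' | op num P' | ε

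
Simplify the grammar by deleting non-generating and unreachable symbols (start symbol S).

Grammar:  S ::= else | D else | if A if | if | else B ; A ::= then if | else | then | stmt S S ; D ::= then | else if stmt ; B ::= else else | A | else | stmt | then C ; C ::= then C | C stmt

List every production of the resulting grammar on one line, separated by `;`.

Generating nonterminals: {A, B, D, S}.
Reachable from S after that: {A, B, D, S}.
Removed useless symbols: {C} and every production mentioning them.

S ::= else | D else | if A if | if | else B; A ::= then if | else | then | stmt S S; D ::= then | else if stmt; B ::= else else | A | else | stmt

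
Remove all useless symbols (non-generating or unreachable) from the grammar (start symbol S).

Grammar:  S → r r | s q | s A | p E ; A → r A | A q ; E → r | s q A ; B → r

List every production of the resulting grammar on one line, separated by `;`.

Generating nonterminals: {B, E, S}.
Reachable from S after that: {E, S}.
Removed useless symbols: {A, B} and every production mentioning them.

S → r r | s q | p E; E → r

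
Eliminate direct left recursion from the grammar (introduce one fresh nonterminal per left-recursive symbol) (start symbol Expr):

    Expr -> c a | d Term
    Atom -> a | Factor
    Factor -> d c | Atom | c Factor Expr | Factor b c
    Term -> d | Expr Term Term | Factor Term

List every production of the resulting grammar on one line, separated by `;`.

Expr -> c a | d Term; Atom -> a | Factor; Factor -> d c Factor1 | Atom Factor1 | c Factor Expr Factor1; Term -> d | Expr Term Term | Factor Term; Factor1 -> b c Factor1 | ε

Factor is directly left-recursive.
For Factor: α = {b c}, β = {d c, Atom, c Factor Expr}. Rewrite as Factor → β Factor1 and Factor1 → α Factor1 | ε.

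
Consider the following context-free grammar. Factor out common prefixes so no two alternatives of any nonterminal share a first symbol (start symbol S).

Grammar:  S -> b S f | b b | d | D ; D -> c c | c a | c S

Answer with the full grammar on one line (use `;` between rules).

S -> d | D | b S'; D -> c D'; S' -> S f | b; D' -> c | a | S

S has alternatives sharing prefix 'b': factor to S → b S' with S' → S f | b.
D has alternatives sharing prefix 'c': factor to D → c D' with D' → c | a | S.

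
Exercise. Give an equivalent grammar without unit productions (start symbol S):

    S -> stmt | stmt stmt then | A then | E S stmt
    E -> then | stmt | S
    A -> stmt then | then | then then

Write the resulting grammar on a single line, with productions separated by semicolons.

Unit pairs: E ⇒* {S}.
For each unit pair (A, B), copy every non-unit production of B to A, then drop all unit productions.

S -> stmt | stmt stmt then | A then | E S stmt; E -> then | stmt | stmt stmt then | A then | E S stmt; A -> stmt then | then | then then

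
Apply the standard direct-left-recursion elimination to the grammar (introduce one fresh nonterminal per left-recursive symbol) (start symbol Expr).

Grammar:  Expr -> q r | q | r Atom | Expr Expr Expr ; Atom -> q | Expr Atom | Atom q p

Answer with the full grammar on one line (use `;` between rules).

Expr -> q r Expr1 | q Expr1 | r Atom Expr1; Atom -> q Atom1 | Expr Atom Atom1; Expr1 -> Expr Expr Expr1 | ε; Atom1 -> q p Atom1 | ε

Expr, Atom are directly left-recursive.
For Expr: α = {Expr Expr}, β = {q r, q, r Atom}. Rewrite as Expr → β Expr1 and Expr1 → α Expr1 | ε.
For Atom: α = {q p}, β = {q, Expr Atom}. Rewrite as Atom → β Atom1 and Atom1 → α Atom1 | ε.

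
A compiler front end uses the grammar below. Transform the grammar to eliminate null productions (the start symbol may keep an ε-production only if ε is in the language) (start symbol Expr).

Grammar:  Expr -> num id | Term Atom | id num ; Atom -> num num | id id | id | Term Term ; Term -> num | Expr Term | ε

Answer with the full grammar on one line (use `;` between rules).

Expr -> num id | Term Atom | Term | Atom | id num | ε; Atom -> num num | id id | id | Term Term | Term; Term -> num | Expr Term | Expr

Nullable nonterminals: {Atom, Expr, Term}.
ε ∈ L(G) since Expr is nullable, so keep Expr → ε.
For each production, add variants omitting each subset of nullable occurrences: Expr → Term Atom gives Term Atom | Term | Atom. Atom → Term Term gives Term Term | Term. Term → Expr Term gives Expr Term | Expr.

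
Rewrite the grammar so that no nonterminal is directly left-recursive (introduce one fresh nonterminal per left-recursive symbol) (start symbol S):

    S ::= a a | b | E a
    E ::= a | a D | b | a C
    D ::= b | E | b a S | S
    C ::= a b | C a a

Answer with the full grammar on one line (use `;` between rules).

Directly left-recursive nonterminal: C.
For C: α = {a a}, β = {a b}. Rewrite as C → β C' and C' → α C' | ε.

S ::= a a | b | E a; E ::= a | a D | b | a C; D ::= b | E | b a S | S; C ::= a b C'; C' ::= a a C' | eps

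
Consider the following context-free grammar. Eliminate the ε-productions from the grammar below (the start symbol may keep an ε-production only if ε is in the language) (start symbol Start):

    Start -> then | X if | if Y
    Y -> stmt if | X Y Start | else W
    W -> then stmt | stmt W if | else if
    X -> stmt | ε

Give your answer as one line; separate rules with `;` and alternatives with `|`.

Nullable nonterminals: {X}.
ε ∉ L(G), so no ε-production is kept.
Add the nullable-subset variants: Start → X if gives X if | if. Y → X Y Start gives X Y Start | Y Start.

Start -> then | X if | if | if Y; Y -> stmt if | X Y Start | Y Start | else W; W -> then stmt | stmt W if | else if; X -> stmt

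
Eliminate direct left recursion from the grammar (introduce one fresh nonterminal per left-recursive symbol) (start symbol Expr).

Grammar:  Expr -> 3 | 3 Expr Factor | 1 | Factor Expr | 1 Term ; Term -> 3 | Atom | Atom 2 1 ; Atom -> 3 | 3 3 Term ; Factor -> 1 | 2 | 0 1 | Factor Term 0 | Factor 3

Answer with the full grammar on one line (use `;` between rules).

Factor is directly left-recursive.
For Factor: α = {Term 0, 3}, β = {1, 2, 0 1}. Rewrite as Factor → β Factor1 and Factor1 → α Factor1 | ε.

Expr -> 3 | 3 Expr Factor | 1 | Factor Expr | 1 Term; Term -> 3 | Atom | Atom 2 1; Atom -> 3 | 3 3 Term; Factor -> 1 Factor1 | 2 Factor1 | 0 1 Factor1; Factor1 -> Term 0 Factor1 | 3 Factor1 | ε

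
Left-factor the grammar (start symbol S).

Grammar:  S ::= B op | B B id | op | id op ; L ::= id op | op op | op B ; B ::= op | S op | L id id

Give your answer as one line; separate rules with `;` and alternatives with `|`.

S has alternatives sharing prefix 'B': factor to S → B S' with S' → op | B id.
L has alternatives sharing prefix 'op': factor to L → op L' with L' → op | B.

S ::= op | id op | B S'; L ::= id op | op L'; B ::= op | S op | L id id; S' ::= op | B id; L' ::= op | B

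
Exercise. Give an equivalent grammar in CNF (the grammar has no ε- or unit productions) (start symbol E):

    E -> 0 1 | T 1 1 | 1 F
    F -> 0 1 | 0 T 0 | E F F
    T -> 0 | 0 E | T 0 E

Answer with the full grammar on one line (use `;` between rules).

E -> X1 X2 | T Y1 | X2 F; F -> X1 X2 | X1 Y2 | E Y3; T -> 0 | X1 E | T Y4; X1 -> 0; X2 -> 1; Y1 -> X2 X2; Y2 -> T X1; Y3 -> F F; Y4 -> X1 E

Introduce a nonterminal for each terminal appearing in a rule of length ≥ 2: X1 → 0, X2 → 1.
Binarize each right-hand side of length ≥ 3 by chaining fresh nonterminals (Y1, Y2, …): affected rules were E → T X2 X2; F → X1 T X1; F → E F F; T → T X1 E.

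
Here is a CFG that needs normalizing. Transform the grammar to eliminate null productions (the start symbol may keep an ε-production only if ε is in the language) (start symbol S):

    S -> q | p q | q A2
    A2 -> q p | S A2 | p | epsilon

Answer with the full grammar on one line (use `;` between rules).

S -> q | p q | q A2; A2 -> q p | S A2 | S | p

Nullable nonterminals: {A2}.
ε ∉ L(G), so no ε-production is kept.
For each production, add variants omitting each subset of nullable occurrences: A2 → S A2 gives S A2 | S.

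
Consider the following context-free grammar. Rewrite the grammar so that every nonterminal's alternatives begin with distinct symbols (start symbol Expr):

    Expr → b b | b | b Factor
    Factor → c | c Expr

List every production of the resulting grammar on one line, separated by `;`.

Expr → b Expr1; Factor → c Factor1; Expr1 → b | epsilon | Factor; Factor1 → epsilon | Expr

Expr has alternatives sharing prefix 'b': factor to Expr → b Expr1 with Expr1 → b | ε | Factor.
Factor has alternatives sharing prefix 'c': factor to Factor → c Factor1 with Factor1 → ε | Expr.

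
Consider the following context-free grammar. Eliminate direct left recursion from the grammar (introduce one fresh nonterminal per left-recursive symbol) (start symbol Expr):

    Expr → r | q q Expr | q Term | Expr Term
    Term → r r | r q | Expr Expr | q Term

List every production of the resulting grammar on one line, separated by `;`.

Expr → r Expr1 | q q Expr Expr1 | q Term Expr1; Term → r r | r q | Expr Expr | q Term; Expr1 → Term Expr1 | eps

Expr is directly left-recursive.
For Expr: α = {Term}, β = {r, q q Expr, q Term}. Rewrite as Expr → β Expr1 and Expr1 → α Expr1 | ε.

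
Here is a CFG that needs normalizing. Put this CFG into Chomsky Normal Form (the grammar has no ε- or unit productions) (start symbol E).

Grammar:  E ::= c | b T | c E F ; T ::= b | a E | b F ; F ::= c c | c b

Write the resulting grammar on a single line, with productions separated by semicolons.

Introduce a nonterminal for each terminal appearing in a rule of length ≥ 2: X1 → b, X2 → c, X3 → a.
Binarize each right-hand side of length ≥ 3 by chaining fresh nonterminals (Y1, Y2, …): affected rules were E → X2 E F.

E ::= c | X1 T | X2 Y1; T ::= b | X3 E | X1 F; F ::= X2 X2 | X2 X1; X1 ::= b; X2 ::= c; X3 ::= a; Y1 ::= E F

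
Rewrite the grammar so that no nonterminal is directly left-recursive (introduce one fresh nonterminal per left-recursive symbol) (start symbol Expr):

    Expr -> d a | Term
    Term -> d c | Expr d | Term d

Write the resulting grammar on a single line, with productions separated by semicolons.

Left recursion appears on Term.
For Term: α = {d}, β = {d c, Expr d}. Rewrite as Term → β Term1 and Term1 → α Term1 | ε.

Expr -> d a | Term; Term -> d c Term1 | Expr d Term1; Term1 -> d Term1 | ε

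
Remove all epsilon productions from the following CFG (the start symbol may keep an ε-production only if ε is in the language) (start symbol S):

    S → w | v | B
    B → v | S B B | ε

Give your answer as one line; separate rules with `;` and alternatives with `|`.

Nullable nonterminals: {B, S}.
ε ∈ L(G) since S is nullable, so keep S → ε.
For each production, add variants omitting each subset of nullable occurrences: B → S B B gives S B B | S B | S | B B.

S → w | v | B | ε; B → v | S B B | S B | S | B B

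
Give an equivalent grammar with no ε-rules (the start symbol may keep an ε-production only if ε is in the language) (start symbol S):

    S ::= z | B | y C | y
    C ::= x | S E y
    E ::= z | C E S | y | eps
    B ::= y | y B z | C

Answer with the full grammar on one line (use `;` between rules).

The nullable symbols are {E}.
ε ∉ L(G), so no ε-production is kept.
Expand every rule over subsets of its nullable positions: C → S E y gives S E y | S y. E → C E S gives C E S | C S.

S ::= z | B | y C | y; C ::= x | S E y | S y; E ::= z | C E S | C S | y; B ::= y | y B z | C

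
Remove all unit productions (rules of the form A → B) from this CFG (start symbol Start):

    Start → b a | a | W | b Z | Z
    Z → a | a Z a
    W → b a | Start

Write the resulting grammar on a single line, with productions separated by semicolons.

Start → a | a Z a | b a | b Z; Z → a | a Z a; W → a | a Z a | b a | b Z

Unit pairs: Start ⇒* {W, Z}; W ⇒* {Start, Z}.
Replace each nonterminal's rules with the union of the non-unit rules of every nonterminal it unit-derives.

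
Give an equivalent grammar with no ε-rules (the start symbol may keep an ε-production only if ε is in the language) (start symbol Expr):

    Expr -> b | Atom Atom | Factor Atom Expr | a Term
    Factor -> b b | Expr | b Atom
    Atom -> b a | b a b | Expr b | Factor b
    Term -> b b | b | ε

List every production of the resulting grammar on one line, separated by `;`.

Expr -> b | Atom Atom | Factor Atom Expr | a Term | a; Factor -> b b | Expr | b Atom; Atom -> b a | b a b | Expr b | Factor b; Term -> b b | b

Nullable nonterminals: {Term}.
ε ∉ L(G), so no ε-production is kept.
Expand every rule over subsets of its nullable positions: Expr → a Term gives a Term | a.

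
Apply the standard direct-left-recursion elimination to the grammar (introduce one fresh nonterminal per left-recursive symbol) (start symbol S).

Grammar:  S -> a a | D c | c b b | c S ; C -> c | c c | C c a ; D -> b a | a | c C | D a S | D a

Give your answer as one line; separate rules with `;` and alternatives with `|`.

S -> a a | D c | c b b | c S; C -> c C' | c c C'; D -> b a D' | a D' | c C D'; C' -> c a C' | epsilon; D' -> a S D' | a D' | epsilon

Left recursion appears on C, D.
For C: α = {c a}, β = {c, c c}. Rewrite as C → β C' and C' → α C' | ε.
For D: α = {a S, a}, β = {b a, a, c C}. Rewrite as D → β D' and D' → α D' | ε.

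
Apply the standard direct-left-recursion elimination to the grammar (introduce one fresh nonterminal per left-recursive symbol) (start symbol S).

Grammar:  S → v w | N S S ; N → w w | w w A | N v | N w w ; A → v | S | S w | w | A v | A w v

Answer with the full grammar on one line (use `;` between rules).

Left recursion appears on N, A.
For N: α = {v, w w}, β = {w w, w w A}. Rewrite as N → β N' and N' → α N' | ε.
For A: α = {v, w v}, β = {v, S, S w, w}. Rewrite as A → β A' and A' → α A' | ε.

S → v w | N S S; N → w w N' | w w A N'; A → v A' | S A' | S w A' | w A'; N' → v N' | w w N' | ε; A' → v A' | w v A' | ε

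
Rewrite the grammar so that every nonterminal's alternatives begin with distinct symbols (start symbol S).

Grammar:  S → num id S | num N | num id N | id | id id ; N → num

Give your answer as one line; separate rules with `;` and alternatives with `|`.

S → num S' | id S''; N → num; S' → N | id S'''; S'' → eps | id; S''' → S | N

S has alternatives sharing prefix 'num': factor to S → num S' with S' → id S | N | id N.
S has alternatives sharing prefix 'id': factor to S → id S'' with S'' → ε | id.
S' has alternatives sharing prefix 'id': factor to S' → id S''' with S''' → S | N.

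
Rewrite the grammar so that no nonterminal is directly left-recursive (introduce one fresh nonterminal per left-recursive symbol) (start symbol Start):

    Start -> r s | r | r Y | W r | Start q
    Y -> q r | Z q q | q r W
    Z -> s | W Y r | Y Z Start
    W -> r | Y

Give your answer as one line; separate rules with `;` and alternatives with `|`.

Start is directly left-recursive.
For Start: α = {q}, β = {r s, r, r Y, W r}. Rewrite as Start → β Start1 and Start1 → α Start1 | ε.

Start -> r s Start1 | r Start1 | r Y Start1 | W r Start1; Y -> q r | Z q q | q r W; Z -> s | W Y r | Y Z Start; W -> r | Y; Start1 -> q Start1 | ε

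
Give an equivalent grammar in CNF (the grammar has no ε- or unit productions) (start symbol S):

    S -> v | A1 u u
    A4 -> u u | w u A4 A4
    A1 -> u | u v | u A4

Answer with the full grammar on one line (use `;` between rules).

S -> v | A1 Y1; A4 -> X1 X1 | X2 Y2; A1 -> u | X1 X3 | X1 A4; X1 -> u; X2 -> w; X3 -> v; Y1 -> X1 X1; Y2 -> X1 Y3; Y3 -> A4 A4

Introduce a nonterminal for each terminal appearing in a rule of length ≥ 2: X1 → u, X2 → w, X3 → v.
Binarize each right-hand side of length ≥ 3 by chaining fresh nonterminals (Y1, Y2, …): affected rules were S → A1 X1 X1; A4 → X2 X1 A4 A4.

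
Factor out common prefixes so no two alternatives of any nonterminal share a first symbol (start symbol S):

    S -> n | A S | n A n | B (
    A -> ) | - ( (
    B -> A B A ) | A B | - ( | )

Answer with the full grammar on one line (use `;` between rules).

S -> A S | B ( | n S'; A -> ) | - ( (; B -> - ( | ) | A B B'; S' -> ε | A n; B' -> A ) | ε

S has alternatives sharing prefix 'n': factor to S → n S' with S' → ε | A n.
B has alternatives sharing prefix 'A B': factor to B → A B B' with B' → A ) | ε.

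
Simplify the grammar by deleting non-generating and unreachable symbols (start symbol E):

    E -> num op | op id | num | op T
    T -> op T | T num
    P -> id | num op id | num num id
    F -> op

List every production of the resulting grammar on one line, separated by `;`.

E -> num op | op id | num

Generating nonterminals: {E, F, P}.
Reachable from E after that: {E}.
Removed useless symbols: {F, P, T} and every production mentioning them.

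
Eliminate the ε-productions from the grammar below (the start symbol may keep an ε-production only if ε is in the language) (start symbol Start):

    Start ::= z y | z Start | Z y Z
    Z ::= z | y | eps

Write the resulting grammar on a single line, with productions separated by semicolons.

Start ::= z y | z Start | Z y Z | Z y | y Z | y; Z ::= z | y

The nullable symbols are {Z}.
ε ∉ L(G), so no ε-production is kept.
Expand every rule over subsets of its nullable positions: Start → Z y Z gives Z y Z | Z y | y Z | y.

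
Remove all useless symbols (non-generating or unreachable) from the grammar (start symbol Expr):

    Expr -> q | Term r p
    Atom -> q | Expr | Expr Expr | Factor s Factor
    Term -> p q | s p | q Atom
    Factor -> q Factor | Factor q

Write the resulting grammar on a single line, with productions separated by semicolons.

Expr -> q | Term r p; Atom -> q | Expr | Expr Expr; Term -> p q | s p | q Atom

Generating nonterminals: {Atom, Expr, Term}.
Reachable from Expr after that: {Atom, Expr, Term}.
Removed useless symbols: {Factor} and every production mentioning them.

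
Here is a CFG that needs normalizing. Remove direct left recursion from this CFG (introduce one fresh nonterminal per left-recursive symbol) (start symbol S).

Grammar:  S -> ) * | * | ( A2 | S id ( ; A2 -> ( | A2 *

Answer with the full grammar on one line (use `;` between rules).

S -> ) * S' | * S' | ( A2 S'; A2 -> ( A2'; S' -> id ( S' | ε; A2' -> * A2' | ε

Directly left-recursive nonterminals: S, A2.
For S: α = {id (}, β = {) *, *, ( A2}. Rewrite as S → β S' and S' → α S' | ε.
For A2: α = {*}, β = {(}. Rewrite as A2 → β A2' and A2' → α A2' | ε.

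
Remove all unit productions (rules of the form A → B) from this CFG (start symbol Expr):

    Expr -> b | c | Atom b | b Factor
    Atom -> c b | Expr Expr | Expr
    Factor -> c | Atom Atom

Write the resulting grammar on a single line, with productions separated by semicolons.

Unit pairs: Atom ⇒* {Expr}.
For each unit pair (A, B), copy every non-unit production of B to A, then drop all unit productions.

Expr -> b | c | Atom b | b Factor; Atom -> c b | Expr Expr | b | c | Atom b | b Factor; Factor -> c | Atom Atom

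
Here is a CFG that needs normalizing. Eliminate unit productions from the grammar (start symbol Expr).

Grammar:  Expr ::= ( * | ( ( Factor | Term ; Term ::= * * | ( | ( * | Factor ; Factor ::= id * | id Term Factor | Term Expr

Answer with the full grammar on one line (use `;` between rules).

Unit pairs: Expr ⇒* {Factor, Term}; Term ⇒* {Factor}.
Replace each nonterminal's rules with the union of the non-unit rules of every nonterminal it unit-derives.

Expr ::= * * | ( | ( * | id * | id Term Factor | Term Expr | ( ( Factor; Term ::= * * | ( | ( * | id * | id Term Factor | Term Expr; Factor ::= id * | id Term Factor | Term Expr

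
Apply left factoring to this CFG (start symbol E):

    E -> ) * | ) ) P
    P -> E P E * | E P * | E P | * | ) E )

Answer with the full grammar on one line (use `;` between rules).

E -> ) E'; P -> * | ) E ) | E P P'; E' -> * | ) P; P' -> E * | * | ε

E has alternatives sharing prefix ')': factor to E → ) E' with E' → * | ) P.
P has alternatives sharing prefix 'E P': factor to P → E P P' with P' → E * | * | ε.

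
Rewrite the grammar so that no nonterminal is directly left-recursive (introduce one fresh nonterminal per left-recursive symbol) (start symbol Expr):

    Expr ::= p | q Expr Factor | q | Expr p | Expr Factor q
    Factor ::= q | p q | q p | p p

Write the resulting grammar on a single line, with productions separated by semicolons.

Expr ::= p Expr1 | q Expr Factor Expr1 | q Expr1; Factor ::= q | p q | q p | p p; Expr1 ::= p Expr1 | Factor q Expr1 | ε

Directly left-recursive nonterminal: Expr.
For Expr: α = {p, Factor q}, β = {p, q Expr Factor, q}. Rewrite as Expr → β Expr1 and Expr1 → α Expr1 | ε.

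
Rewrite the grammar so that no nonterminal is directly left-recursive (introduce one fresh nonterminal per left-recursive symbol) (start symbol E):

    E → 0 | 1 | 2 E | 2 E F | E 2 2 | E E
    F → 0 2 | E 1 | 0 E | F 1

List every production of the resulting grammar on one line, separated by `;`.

E → 0 E' | 1 E' | 2 E E' | 2 E F E'; F → 0 2 F' | E 1 F' | 0 E F'; E' → 2 2 E' | E E' | ε; F' → 1 F' | ε

Left recursion appears on E, F.
For E: α = {2 2, E}, β = {0, 1, 2 E, 2 E F}. Rewrite as E → β E' and E' → α E' | ε.
For F: α = {1}, β = {0 2, E 1, 0 E}. Rewrite as F → β F' and F' → α F' | ε.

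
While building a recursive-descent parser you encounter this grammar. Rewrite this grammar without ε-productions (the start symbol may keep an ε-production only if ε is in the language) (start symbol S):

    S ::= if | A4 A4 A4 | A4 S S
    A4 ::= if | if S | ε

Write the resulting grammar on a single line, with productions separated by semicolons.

Nullable set = {A4, S}.
ε ∈ L(G) since S is nullable, so keep S → ε.
Add the nullable-subset variants: S → A4 A4 A4 gives A4 A4 A4 | A4 A4 | A4. S → A4 S S gives A4 S S | A4 S | S S.

S ::= if | A4 A4 A4 | A4 A4 | A4 | A4 S S | A4 S | S S | ε; A4 ::= if | if S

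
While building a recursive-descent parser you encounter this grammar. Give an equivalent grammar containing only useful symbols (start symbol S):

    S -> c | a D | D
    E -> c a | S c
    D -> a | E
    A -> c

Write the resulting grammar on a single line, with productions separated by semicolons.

S -> c | a D | D; E -> c a | S c; D -> a | E

Generating nonterminals: {A, D, E, S}.
Reachable from S after that: {D, E, S}.
Removed useless symbols: {A} and every production mentioning them.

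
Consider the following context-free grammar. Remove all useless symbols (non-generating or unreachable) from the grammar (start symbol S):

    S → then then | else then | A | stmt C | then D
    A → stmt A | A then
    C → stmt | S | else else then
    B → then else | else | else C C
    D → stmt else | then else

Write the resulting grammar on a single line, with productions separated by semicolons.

S → then then | else then | stmt C | then D; C → stmt | S | else else then; D → stmt else | then else

Generating nonterminals: {B, C, D, S}.
Reachable from S after that: {C, D, S}.
Removed useless symbols: {A, B} and every production mentioning them.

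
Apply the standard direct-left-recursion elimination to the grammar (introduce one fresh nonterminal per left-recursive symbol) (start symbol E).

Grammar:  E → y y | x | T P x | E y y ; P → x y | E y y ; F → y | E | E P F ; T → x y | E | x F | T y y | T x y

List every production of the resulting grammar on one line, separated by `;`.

E → y y E' | x E' | T P x E'; P → x y | E y y; F → y | E | E P F; T → x y T' | E T' | x F T'; E' → y y E' | eps; T' → y y T' | x y T' | eps

E, T are directly left-recursive.
For E: α = {y y}, β = {y y, x, T P x}. Rewrite as E → β E' and E' → α E' | ε.
For T: α = {y y, x y}, β = {x y, E, x F}. Rewrite as T → β T' and T' → α T' | ε.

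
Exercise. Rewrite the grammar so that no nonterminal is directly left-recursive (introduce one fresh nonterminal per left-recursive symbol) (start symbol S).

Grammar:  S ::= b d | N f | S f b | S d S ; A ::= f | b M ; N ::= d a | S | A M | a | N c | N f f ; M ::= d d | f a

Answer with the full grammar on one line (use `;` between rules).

S ::= b d S' | N f S'; A ::= f | b M; N ::= d a N' | S N' | A M N' | a N'; M ::= d d | f a; S' ::= f b S' | d S S' | ε; N' ::= c N' | f f N' | ε

Left recursion appears on S, N.
For S: α = {f b, d S}, β = {b d, N f}. Rewrite as S → β S' and S' → α S' | ε.
For N: α = {c, f f}, β = {d a, S, A M, a}. Rewrite as N → β N' and N' → α N' | ε.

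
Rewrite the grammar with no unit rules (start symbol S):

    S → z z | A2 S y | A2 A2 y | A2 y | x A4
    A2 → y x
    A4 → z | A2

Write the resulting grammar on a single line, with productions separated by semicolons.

S → z z | A2 S y | A2 A2 y | A2 y | x A4; A2 → y x; A4 → z | y x

Unit pairs: A4 ⇒* {A2}.
Replace each nonterminal's rules with the union of the non-unit rules of every nonterminal it unit-derives.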